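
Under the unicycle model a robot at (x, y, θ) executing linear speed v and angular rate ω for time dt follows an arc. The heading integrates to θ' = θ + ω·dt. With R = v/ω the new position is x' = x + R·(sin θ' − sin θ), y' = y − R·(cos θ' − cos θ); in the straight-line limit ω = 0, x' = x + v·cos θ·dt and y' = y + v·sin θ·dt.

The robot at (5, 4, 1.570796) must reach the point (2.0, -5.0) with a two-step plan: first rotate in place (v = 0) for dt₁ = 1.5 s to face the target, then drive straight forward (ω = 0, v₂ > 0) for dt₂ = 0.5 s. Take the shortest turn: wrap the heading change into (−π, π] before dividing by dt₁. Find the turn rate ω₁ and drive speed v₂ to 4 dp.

heading to target = atan2(-5−4, 2−5) = -1.8925
Δθ = wrap(-1.8925 − 1.5708) = 2.8198; ω₁ = Δθ/dt₁ = 1.8799
distance = √((2−5)² + (-5−4)²) = 9.4868; v₂ = distance/dt₂ = 18.9737

ω₁ = 1.8799, v₂ = 18.9737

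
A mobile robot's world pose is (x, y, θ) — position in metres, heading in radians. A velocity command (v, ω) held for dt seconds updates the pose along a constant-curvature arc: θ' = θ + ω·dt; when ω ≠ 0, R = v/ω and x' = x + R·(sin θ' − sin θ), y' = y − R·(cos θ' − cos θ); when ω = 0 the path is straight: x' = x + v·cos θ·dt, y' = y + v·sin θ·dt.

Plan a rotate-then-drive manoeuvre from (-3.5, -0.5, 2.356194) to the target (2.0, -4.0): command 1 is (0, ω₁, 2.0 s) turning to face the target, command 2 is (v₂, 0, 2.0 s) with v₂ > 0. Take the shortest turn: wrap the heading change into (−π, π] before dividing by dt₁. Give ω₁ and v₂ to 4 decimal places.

ω₁ = -1.4615, v₂ = 3.2596

heading to target = atan2(-4−-0.5, 2−-3.5) = -0.5667
Δθ = wrap(-0.5667 − 2.3562) = -2.9229; ω₁ = Δθ/dt₁ = -1.4615
distance = √((2−-3.5)² + (-4−-0.5)²) = 6.5192; v₂ = distance/dt₂ = 3.2596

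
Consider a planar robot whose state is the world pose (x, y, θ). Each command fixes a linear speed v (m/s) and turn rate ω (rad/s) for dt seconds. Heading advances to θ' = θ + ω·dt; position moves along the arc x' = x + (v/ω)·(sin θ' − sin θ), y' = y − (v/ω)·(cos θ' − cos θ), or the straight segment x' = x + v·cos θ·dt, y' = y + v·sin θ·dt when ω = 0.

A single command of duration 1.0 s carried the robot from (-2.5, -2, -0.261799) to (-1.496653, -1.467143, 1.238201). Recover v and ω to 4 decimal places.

v = 1.2500, ω = 1.5000

Δθ = 1.238201 − -0.261799 = 1.500000
ω = Δθ/dt = 1.500000/1.0 = 1.5000
R = Δx/(sin θ' − sin θ) = 0.8333
v = R·ω = 0.8333·1.5000 = 1.2500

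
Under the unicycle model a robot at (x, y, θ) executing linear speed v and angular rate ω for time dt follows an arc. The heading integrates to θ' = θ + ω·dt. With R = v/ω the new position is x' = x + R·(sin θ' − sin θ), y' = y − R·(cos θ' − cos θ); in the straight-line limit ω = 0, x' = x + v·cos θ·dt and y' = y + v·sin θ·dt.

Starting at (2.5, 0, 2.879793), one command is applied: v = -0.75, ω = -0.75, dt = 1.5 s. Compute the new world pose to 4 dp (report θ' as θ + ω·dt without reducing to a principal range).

θ' = 2.8798 + -0.75·1.5 = 1.7548
R = v/ω = -0.75/-0.75 = 1.0000
x' = 2.5 + 1.0000·(sin 1.7548 − sin 2.8798) = 3.2243
y' = 0 − 1.0000·(cos 1.7548 − cos 2.8798) = -0.7830

(3.2243, -0.7830, 1.7548)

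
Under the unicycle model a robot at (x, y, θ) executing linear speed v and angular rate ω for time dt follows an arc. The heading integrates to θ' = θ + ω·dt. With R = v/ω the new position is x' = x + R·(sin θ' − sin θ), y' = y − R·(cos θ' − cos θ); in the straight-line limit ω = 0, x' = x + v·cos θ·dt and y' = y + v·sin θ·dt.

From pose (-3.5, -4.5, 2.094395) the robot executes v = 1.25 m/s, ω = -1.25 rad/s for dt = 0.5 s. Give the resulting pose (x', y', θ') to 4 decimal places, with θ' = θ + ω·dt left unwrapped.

θ' = 2.0944 + -1.25·0.5 = 1.4694
R = v/ω = 1.25/-1.25 = -1.0000
x' = -3.5 + -1.0000·(sin 1.4694 − sin 2.0944) = -3.6288
y' = -4.5 − -1.0000·(cos 1.4694 − cos 2.0944) = -3.8988

(-3.6288, -3.8988, 1.4694)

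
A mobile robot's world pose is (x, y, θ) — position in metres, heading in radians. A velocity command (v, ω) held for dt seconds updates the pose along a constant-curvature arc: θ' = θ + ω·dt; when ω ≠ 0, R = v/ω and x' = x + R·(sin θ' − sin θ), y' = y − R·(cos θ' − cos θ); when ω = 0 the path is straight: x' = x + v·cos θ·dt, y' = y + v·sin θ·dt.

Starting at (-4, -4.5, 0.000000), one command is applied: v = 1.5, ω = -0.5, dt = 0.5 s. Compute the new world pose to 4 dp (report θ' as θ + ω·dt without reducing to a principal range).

θ' = 0.0000 + -0.5·0.5 = -0.2500
R = v/ω = 1.5/-0.5 = -3.0000
x' = -4 + -3.0000·(sin -0.2500 − sin 0.0000) = -3.2578
y' = -4.5 − -3.0000·(cos -0.2500 − cos 0.0000) = -4.5933

(-3.2578, -4.5933, -0.2500)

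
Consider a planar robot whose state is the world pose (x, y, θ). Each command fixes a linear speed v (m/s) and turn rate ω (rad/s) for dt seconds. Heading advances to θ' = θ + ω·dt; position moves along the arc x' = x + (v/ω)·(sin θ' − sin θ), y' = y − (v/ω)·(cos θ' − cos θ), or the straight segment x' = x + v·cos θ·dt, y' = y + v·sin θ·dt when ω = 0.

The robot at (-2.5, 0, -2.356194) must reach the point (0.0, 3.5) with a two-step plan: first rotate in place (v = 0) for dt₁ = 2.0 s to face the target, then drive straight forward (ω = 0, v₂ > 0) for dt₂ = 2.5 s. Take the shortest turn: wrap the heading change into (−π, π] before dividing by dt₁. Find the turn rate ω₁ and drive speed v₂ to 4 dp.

heading to target = atan2(3.5−0, 0−-2.5) = 0.9505
Δθ = wrap(0.9505 − -2.3562) = -2.9764; ω₁ = Δθ/dt₁ = -1.4882
distance = √((0−-2.5)² + (3.5−0)²) = 4.3012; v₂ = distance/dt₂ = 1.7205

ω₁ = -1.4882, v₂ = 1.7205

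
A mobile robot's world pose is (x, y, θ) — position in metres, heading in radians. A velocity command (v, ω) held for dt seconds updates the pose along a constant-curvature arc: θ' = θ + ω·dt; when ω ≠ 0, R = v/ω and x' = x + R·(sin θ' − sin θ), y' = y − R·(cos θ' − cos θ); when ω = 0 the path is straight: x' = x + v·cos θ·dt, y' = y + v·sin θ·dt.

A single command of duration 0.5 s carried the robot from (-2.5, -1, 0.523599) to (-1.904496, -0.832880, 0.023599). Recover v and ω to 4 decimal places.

v = 1.2500, ω = -1.0000

Δθ = 0.023599 − 0.523599 = -0.500000
ω = Δθ/dt = -0.500000/0.5 = -1.0000
R = Δx/(sin θ' − sin θ) = -1.2500
v = R·ω = -1.2500·-1.0000 = 1.2500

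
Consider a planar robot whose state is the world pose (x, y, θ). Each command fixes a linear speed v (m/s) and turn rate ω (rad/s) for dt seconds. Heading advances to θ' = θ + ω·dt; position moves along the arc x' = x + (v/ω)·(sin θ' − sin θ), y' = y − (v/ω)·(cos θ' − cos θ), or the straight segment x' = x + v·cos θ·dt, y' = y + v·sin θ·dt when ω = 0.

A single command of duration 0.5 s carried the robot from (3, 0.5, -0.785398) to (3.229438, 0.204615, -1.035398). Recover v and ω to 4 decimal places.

v = 0.7500, ω = -0.5000

Δθ = -1.035398 − -0.785398 = -0.250000
ω = Δθ/dt = -0.250000/0.5 = -0.5000
R = −Δy/(cos θ' − cos θ) = -1.5000
v = R·ω = -1.5000·-0.5000 = 0.7500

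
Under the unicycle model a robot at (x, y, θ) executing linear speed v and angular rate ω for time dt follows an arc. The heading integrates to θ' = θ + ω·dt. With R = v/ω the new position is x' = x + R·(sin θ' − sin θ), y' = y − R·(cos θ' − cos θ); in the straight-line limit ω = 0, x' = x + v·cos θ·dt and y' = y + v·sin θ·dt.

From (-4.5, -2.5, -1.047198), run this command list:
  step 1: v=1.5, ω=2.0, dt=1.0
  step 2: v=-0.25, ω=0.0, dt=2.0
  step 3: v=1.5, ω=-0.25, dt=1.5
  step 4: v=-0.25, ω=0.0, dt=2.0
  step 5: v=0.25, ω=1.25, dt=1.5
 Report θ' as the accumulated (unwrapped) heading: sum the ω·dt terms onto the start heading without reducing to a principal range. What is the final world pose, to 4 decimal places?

(-2.3167, -1.3686, 2.4528)

step 1: θ'=0.9528 (R=0.7500) → pose (-3.2392, -2.5596, 0.9528)
step 2: θ'=0.9528 (straight) → pose (-3.5289, -2.9671, 0.9528)
step 3: θ'=0.5778 (R=-6.0000) → pose (-1.9158, -1.4175, 0.5778)
step 4: θ'=0.5778 (straight) → pose (-2.3346, -1.6906, 0.5778)
step 5: θ'=2.4528 (R=0.2000) → pose (-2.3167, -1.3686, 2.4528)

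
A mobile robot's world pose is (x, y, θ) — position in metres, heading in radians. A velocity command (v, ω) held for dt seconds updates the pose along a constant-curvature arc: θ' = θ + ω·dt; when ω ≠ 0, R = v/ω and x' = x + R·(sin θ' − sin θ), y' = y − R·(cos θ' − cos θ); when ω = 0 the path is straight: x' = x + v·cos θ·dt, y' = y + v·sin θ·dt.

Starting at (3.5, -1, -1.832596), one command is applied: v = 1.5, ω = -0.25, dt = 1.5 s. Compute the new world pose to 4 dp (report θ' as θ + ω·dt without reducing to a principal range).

θ' = -1.8326 + -0.25·1.5 = -2.2076
R = v/ω = 1.5/-0.25 = -6.0000
x' = 3.5 + -6.0000·(sin -2.2076 − sin -1.8326) = 2.5285
y' = -1 − -6.0000·(cos -2.2076 − cos -1.8326) = -3.0148

(2.5285, -3.0148, -2.2076)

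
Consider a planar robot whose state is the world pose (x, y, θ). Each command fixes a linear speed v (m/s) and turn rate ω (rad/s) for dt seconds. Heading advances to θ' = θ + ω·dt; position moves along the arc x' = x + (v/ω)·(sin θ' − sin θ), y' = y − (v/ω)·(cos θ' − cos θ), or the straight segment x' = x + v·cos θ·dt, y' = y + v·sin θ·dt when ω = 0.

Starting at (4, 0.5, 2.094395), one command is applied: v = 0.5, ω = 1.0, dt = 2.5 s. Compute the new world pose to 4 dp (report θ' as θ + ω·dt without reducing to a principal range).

θ' = 2.0944 + 1.0·2.5 = 4.5944
R = v/ω = 0.5/1.0 = 0.5000
x' = 4 + 0.5000·(sin 4.5944 − sin 2.0944) = 3.0705
y' = 0.5 − 0.5000·(cos 4.5944 − cos 2.0944) = 0.3089

(3.0705, 0.3089, 4.5944)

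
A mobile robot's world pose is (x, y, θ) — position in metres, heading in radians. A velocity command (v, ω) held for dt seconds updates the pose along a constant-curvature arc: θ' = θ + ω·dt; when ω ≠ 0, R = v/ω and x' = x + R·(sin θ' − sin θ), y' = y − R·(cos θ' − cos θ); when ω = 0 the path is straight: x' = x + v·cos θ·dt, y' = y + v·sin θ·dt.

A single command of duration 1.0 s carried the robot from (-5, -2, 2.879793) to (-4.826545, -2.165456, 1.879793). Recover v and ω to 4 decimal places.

v = -0.2500, ω = -1.0000

Δθ = 1.879793 − 2.879793 = -1.000000
ω = Δθ/dt = -1.000000/1.0 = -1.0000
R = Δx/(sin θ' − sin θ) = 0.2500
v = R·ω = 0.2500·-1.0000 = -0.2500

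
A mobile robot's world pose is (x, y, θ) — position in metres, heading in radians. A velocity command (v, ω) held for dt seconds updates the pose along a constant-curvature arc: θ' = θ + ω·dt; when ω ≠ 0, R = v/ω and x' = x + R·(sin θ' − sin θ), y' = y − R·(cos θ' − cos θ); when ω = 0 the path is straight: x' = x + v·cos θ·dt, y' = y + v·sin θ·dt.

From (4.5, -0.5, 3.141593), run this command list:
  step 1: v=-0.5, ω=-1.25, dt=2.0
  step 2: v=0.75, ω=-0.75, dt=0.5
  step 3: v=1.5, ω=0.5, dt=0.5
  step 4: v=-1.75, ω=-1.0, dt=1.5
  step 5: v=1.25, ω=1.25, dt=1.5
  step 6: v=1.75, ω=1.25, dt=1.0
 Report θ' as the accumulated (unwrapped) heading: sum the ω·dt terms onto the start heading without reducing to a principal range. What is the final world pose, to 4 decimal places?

step 1: θ'=0.6416 (R=0.4000) → pose (4.7394, -1.2205, 0.6416)
step 2: θ'=0.2666 (R=-1.0000) → pose (5.0744, -1.0569, 0.2666)
step 3: θ'=0.5166 (R=3.0000) → pose (5.7658, -0.7714, 0.5166)
step 4: θ'=-0.9834 (R=1.7500) → pose (3.4448, -0.2196, -0.9834)
step 5: θ'=0.8916 (R=1.0000) → pose (5.0553, -0.2936, 0.8916)
step 6: θ'=2.1416 (R=1.4000) → pose (5.1440, 1.3423, 2.1416)

(5.1440, 1.3423, 2.1416)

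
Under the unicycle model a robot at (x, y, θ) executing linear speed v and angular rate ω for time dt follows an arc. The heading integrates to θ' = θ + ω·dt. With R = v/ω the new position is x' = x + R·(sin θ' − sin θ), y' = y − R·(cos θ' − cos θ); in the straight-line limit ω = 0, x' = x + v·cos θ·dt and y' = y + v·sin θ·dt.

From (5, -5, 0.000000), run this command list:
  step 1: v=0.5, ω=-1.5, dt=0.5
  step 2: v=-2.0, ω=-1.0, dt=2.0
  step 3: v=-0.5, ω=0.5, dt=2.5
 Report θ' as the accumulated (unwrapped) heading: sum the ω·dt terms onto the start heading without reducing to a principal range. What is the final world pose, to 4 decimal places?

(6.4430, -0.7824, -1.5000)

step 1: θ'=-0.7500 (R=-0.3333) → pose (5.2272, -5.0894, -0.7500)
step 2: θ'=-2.7500 (R=2.0000) → pose (5.8272, -1.7775, -2.7500)
step 3: θ'=-1.5000 (R=-1.0000) → pose (6.4430, -0.7824, -1.5000)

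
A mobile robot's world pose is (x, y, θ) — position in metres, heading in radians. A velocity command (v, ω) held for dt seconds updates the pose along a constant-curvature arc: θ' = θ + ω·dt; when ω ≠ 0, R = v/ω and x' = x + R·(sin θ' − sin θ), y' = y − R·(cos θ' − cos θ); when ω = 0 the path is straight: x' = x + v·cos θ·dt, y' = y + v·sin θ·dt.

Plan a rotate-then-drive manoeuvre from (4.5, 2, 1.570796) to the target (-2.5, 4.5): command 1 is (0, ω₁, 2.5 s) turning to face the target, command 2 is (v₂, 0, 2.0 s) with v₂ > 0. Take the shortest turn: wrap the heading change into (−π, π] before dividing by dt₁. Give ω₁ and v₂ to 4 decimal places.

heading to target = atan2(4.5−2, -2.5−4.5) = 2.7986
Δθ = wrap(2.7986 − 1.5708) = 1.2278; ω₁ = Δθ/dt₁ = 0.4911
distance = √((-2.5−4.5)² + (4.5−2)²) = 7.4330; v₂ = distance/dt₂ = 3.7165

ω₁ = 0.4911, v₂ = 3.7165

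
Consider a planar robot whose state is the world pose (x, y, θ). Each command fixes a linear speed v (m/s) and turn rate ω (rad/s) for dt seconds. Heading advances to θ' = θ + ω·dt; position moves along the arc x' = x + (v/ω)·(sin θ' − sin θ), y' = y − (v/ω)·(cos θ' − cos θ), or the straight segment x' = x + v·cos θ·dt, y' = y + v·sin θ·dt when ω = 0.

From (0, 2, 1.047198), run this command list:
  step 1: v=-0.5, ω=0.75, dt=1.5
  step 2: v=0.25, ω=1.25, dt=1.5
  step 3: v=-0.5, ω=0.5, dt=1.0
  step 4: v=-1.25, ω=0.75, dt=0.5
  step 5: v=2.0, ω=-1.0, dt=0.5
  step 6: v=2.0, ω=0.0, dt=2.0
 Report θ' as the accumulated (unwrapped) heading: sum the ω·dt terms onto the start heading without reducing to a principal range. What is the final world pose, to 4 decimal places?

(-1.2932, -2.4479, 4.4222)

step 1: θ'=2.1722 (R=-0.6667) → pose (0.0277, 1.2895, 2.1722)
step 2: θ'=4.0472 (R=0.2000) → pose (-0.2946, 1.2997, 4.0472)
step 3: θ'=4.5472 (R=-1.0000) → pose (-0.0950, 1.7525, 4.5472)
step 4: θ'=4.9222 (R=-1.6667) → pose (-0.1089, 2.3737, 4.9222)
step 5: θ'=4.4222 (R=-2.0000) → pose (-0.1486, 1.3849, 4.4222)
step 6: θ'=4.4222 (straight) → pose (-1.2932, -2.4479, 4.4222)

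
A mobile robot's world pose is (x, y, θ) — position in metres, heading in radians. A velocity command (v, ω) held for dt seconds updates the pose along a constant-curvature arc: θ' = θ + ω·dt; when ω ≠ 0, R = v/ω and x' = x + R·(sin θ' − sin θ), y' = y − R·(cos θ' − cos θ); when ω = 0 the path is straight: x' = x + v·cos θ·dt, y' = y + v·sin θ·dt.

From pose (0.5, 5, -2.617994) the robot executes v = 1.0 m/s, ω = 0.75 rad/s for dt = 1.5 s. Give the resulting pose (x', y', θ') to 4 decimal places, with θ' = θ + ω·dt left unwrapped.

θ' = -2.6180 + 0.75·1.5 = -1.4930
R = v/ω = 1.0/0.75 = 1.3333
x' = 0.5 + 1.3333·(sin -1.4930 − sin -2.6180) = -0.1626
y' = 5 − 1.3333·(cos -1.4930 − cos -2.6180) = 3.7417

(-0.1626, 3.7417, -1.4930)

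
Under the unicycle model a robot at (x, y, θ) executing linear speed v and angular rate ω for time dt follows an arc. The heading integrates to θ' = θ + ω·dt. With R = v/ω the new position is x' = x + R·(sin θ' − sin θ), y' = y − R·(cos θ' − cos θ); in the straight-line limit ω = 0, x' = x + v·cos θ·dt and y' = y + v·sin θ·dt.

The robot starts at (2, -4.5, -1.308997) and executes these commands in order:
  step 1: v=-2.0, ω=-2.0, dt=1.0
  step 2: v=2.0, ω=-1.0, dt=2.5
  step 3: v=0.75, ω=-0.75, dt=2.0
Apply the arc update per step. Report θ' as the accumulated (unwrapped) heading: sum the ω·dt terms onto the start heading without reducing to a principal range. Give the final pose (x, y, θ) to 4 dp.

step 1: θ'=-3.3090 (R=1.0000) → pose (3.1325, -3.2552, -3.3090)
step 2: θ'=-5.8090 (R=-2.0000) → pose (2.5526, 0.4962, -5.8090)
step 3: θ'=-7.3090 (R=-1.0000) → pose (3.8643, 0.1249, -7.3090)

(3.8643, 0.1249, -7.3090)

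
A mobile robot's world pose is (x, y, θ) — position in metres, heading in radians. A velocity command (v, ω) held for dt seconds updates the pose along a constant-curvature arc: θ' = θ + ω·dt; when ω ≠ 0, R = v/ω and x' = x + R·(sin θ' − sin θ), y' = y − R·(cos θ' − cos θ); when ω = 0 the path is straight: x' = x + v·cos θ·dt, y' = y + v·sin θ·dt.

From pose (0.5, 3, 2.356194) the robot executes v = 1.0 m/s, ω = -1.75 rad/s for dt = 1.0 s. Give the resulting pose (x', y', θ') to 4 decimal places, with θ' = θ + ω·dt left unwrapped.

(0.5785, 3.8737, 0.6062)

θ' = 2.3562 + -1.75·1.0 = 0.6062
R = v/ω = 1.0/-1.75 = -0.5714
x' = 0.5 + -0.5714·(sin 0.6062 − sin 2.3562) = 0.5785
y' = 3 − -0.5714·(cos 0.6062 − cos 2.3562) = 3.8737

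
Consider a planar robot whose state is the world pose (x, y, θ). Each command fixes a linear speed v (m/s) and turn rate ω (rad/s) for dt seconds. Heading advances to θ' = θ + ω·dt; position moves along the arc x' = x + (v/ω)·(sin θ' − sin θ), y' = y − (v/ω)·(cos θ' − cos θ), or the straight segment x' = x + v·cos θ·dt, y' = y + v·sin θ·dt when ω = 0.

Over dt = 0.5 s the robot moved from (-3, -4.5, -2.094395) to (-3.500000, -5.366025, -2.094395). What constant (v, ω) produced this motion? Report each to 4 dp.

Δθ = -2.094395 − -2.094395 = 0.000000
ω = Δθ/dt = 0.000000/0.5 = 0.0000
ω = 0 → v = (Δx·cos θ + Δy·sin θ)/dt = 2.0000

v = 2.0000, ω = 0.0000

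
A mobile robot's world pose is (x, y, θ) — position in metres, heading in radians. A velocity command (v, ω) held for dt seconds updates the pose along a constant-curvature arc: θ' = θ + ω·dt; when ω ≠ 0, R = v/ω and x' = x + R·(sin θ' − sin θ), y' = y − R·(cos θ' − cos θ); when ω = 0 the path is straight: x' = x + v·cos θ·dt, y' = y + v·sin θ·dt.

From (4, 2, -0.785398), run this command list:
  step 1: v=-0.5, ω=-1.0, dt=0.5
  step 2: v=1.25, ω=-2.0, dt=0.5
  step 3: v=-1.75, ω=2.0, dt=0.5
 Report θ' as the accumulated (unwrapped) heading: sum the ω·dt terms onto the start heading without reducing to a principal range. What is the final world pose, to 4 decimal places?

step 1: θ'=-1.2854 (R=0.5000) → pose (3.8738, 2.2128, -1.2854)
step 2: θ'=-2.2854 (R=-0.6250) → pose (3.7462, 1.6272, -2.2854)
step 3: θ'=-1.2854 (R=-0.8750) → pose (3.9248, 2.4470, -1.2854)

(3.9248, 2.4470, -1.2854)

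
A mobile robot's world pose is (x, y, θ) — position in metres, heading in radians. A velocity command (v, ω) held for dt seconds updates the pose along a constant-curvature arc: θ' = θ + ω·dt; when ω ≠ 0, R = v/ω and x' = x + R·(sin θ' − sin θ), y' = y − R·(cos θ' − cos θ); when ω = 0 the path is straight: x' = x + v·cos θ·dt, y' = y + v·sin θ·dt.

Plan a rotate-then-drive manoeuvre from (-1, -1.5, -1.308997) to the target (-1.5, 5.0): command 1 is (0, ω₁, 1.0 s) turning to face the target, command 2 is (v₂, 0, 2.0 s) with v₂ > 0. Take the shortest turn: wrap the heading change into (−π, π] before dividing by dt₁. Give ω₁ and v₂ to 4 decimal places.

ω₁ = 2.9566, v₂ = 3.2596

heading to target = atan2(5−-1.5, -1.5−-1) = 1.6476
Δθ = wrap(1.6476 − -1.3090) = 2.9566; ω₁ = Δθ/dt₁ = 2.9566
distance = √((-1.5−-1)² + (5−-1.5)²) = 6.5192; v₂ = distance/dt₂ = 3.2596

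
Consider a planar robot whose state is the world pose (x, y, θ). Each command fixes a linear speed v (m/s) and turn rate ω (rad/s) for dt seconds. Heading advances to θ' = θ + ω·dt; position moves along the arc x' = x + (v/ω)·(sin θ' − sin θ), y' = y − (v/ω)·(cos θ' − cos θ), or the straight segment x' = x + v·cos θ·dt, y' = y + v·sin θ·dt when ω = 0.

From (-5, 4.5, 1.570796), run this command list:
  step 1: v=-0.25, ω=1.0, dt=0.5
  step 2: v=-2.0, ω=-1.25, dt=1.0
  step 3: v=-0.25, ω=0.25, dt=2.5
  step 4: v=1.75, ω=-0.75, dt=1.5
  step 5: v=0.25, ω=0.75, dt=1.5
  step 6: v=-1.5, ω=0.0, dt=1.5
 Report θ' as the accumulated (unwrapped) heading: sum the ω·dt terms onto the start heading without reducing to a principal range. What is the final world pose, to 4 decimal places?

step 1: θ'=2.0708 (R=-0.2500) → pose (-4.9694, 4.3801, 2.0708)
step 2: θ'=0.8208 (R=1.6000) → pose (-5.2028, 2.5224, 0.8208)
step 3: θ'=1.4458 (R=-1.0000) → pose (-5.4633, 1.9655, 1.4458)
step 4: θ'=0.3208 (R=-2.3333) → pose (-3.8840, 3.8889, 0.3208)
step 5: θ'=1.4458 (R=0.3333) → pose (-3.6583, 4.1636, 1.4458)
step 6: θ'=1.4458 (straight) → pose (-3.9389, 1.9312, 1.4458)

(-3.9389, 1.9312, 1.4458)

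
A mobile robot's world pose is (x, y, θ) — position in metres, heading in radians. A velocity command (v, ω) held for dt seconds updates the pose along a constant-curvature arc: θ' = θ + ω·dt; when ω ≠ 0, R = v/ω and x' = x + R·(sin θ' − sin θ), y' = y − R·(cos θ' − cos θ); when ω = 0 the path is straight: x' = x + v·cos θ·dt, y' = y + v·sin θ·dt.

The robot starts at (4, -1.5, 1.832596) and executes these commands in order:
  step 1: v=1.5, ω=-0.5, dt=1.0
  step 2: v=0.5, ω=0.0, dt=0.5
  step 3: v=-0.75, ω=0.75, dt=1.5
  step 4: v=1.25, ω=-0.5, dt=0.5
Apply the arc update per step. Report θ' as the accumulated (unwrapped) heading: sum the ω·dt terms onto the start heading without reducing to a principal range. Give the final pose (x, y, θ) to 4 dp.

step 1: θ'=1.3326 (R=-3.0000) → pose (3.9825, -0.0157, 1.3326)
step 2: θ'=1.3326 (straight) → pose (4.0415, 0.2273, 1.3326)
step 3: θ'=2.4576 (R=-1.0000) → pose (4.3813, -0.7837, 2.4576)
step 4: θ'=2.2076 (R=-2.5000) → pose (3.9511, -0.3327, 2.2076)

(3.9511, -0.3327, 2.2076)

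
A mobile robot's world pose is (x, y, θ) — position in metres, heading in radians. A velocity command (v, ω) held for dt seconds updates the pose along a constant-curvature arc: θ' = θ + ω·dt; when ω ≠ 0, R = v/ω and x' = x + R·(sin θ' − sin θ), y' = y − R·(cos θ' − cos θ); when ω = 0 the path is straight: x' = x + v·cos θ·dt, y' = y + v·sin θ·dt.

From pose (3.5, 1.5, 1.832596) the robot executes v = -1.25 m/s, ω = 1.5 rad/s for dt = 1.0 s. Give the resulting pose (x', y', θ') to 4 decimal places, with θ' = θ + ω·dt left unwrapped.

(4.4631, 0.8975, 3.3326)

θ' = 1.8326 + 1.5·1.0 = 3.3326
R = v/ω = -1.25/1.5 = -0.8333
x' = 3.5 + -0.8333·(sin 3.3326 − sin 1.8326) = 4.4631
y' = 1.5 − -0.8333·(cos 3.3326 − cos 1.8326) = 0.8975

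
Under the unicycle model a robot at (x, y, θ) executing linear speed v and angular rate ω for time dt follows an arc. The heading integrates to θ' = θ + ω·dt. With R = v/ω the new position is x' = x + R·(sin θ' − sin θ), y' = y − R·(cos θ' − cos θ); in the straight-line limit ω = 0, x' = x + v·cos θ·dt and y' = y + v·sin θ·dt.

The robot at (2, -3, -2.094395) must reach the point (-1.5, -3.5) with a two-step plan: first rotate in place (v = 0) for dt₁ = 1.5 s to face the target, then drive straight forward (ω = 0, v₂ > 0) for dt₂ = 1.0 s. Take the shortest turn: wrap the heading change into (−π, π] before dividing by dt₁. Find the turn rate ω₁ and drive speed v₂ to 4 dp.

heading to target = atan2(-3.5−-3, -1.5−2) = -2.9997
Δθ = wrap(-2.9997 − -2.0944) = -0.9053; ω₁ = Δθ/dt₁ = -0.6035
distance = √((-1.5−2)² + (-3.5−-3)²) = 3.5355; v₂ = distance/dt₂ = 3.5355

ω₁ = -0.6035, v₂ = 3.5355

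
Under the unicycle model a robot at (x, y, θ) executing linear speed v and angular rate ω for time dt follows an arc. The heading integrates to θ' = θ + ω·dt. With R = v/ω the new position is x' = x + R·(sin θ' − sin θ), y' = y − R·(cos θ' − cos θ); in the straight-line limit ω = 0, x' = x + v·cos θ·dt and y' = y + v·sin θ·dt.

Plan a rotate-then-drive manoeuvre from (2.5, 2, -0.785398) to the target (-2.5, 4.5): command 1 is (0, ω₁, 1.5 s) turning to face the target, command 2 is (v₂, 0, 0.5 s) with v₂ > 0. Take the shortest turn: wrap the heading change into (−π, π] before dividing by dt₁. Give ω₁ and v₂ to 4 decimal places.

heading to target = atan2(4.5−2, -2.5−2.5) = 2.6779
Δθ = wrap(2.6779 − -0.7854) = -2.8198; ω₁ = Δθ/dt₁ = -1.8799
distance = √((-2.5−2.5)² + (4.5−2)²) = 5.5902; v₂ = distance/dt₂ = 11.1803

ω₁ = -1.8799, v₂ = 11.1803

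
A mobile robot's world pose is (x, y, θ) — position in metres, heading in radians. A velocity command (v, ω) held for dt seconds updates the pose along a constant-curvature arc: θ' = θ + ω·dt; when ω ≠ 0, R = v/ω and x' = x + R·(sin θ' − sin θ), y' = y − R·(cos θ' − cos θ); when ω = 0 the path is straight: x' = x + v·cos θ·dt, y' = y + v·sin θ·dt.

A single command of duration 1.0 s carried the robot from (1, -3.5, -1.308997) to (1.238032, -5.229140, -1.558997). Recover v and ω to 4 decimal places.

v = 1.7500, ω = -0.2500

Δθ = -1.558997 − -1.308997 = -0.250000
ω = Δθ/dt = -0.250000/1.0 = -0.2500
R = −Δy/(cos θ' − cos θ) = -7.0000
v = R·ω = -7.0000·-0.2500 = 1.7500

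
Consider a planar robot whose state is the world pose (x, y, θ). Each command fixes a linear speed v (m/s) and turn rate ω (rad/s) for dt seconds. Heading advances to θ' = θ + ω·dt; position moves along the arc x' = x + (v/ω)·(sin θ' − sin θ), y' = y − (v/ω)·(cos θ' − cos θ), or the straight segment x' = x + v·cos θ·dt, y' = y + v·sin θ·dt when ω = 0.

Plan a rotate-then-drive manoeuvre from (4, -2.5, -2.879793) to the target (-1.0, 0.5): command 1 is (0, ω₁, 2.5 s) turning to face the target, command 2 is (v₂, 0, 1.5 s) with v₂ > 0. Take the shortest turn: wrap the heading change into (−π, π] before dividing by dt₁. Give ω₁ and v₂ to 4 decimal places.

ω₁ = -0.3209, v₂ = 3.8873

heading to target = atan2(0.5−-2.5, -1−4) = 2.6012
Δθ = wrap(2.6012 − -2.8798) = -0.8022; ω₁ = Δθ/dt₁ = -0.3209
distance = √((-1−4)² + (0.5−-2.5)²) = 5.8310; v₂ = distance/dt₂ = 3.8873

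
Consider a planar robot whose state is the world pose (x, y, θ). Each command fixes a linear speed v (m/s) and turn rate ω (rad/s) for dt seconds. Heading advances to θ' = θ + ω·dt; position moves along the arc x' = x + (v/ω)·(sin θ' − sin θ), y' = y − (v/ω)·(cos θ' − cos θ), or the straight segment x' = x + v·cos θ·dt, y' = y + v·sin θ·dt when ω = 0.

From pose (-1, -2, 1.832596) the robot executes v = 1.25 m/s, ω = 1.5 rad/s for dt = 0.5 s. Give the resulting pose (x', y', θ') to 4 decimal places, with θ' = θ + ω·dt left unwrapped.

(-1.3630, -1.5092, 2.5826)

θ' = 1.8326 + 1.5·0.5 = 2.5826
R = v/ω = 1.25/1.5 = 0.8333
x' = -1 + 0.8333·(sin 2.5826 − sin 1.8326) = -1.3630
y' = -2 − 0.8333·(cos 2.5826 − cos 1.8326) = -1.5092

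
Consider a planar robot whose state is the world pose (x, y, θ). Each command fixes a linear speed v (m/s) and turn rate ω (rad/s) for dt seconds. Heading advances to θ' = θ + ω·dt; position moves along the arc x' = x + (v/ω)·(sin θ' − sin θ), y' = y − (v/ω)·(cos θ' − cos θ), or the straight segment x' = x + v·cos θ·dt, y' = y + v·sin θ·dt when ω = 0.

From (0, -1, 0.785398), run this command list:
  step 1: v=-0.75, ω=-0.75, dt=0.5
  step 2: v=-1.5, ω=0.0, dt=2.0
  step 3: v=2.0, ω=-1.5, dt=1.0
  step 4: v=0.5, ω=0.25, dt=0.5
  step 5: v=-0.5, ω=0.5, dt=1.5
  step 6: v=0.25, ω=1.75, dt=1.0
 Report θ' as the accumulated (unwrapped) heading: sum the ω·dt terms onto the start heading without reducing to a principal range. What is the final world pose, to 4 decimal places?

(-1.6516, -2.6842, 1.5354)

step 1: θ'=0.4104 (R=1.0000) → pose (-0.3081, -1.2099, 0.4104)
step 2: θ'=0.4104 (straight) → pose (-3.0590, -2.4068, 0.4104)
step 3: θ'=-1.0896 (R=-1.3333) → pose (-1.3451, -3.0123, -1.0896)
step 4: θ'=-0.9646 (R=2.0000) → pose (-1.2159, -3.2261, -0.9646)
step 5: θ'=-0.2146 (R=-1.0000) → pose (-1.8248, -2.8188, -0.2146)
step 6: θ'=1.5354 (R=0.1429) → pose (-1.6516, -2.6842, 1.5354)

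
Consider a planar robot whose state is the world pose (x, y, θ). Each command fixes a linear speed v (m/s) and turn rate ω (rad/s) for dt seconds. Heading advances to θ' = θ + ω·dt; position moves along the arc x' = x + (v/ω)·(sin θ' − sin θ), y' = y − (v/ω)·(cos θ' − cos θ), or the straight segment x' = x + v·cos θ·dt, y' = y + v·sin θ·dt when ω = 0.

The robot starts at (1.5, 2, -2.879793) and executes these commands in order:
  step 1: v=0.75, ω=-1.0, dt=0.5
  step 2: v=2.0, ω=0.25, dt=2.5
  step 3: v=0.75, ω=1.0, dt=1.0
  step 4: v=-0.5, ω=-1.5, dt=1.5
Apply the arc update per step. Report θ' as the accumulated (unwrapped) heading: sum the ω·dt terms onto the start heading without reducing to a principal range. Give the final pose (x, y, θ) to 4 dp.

step 1: θ'=-3.3798 (R=-0.7500) → pose (1.1289, 1.9956, -3.3798)
step 2: θ'=-2.7548 (R=8.0000) → pose (-3.7765, 1.6305, -2.7548)
step 3: θ'=-1.7548 (R=0.7500) → pose (-4.2309, 1.0731, -1.7548)
step 4: θ'=-4.0048 (R=0.3333) → pose (-3.6499, 1.2288, -4.0048)

(-3.6499, 1.2288, -4.0048)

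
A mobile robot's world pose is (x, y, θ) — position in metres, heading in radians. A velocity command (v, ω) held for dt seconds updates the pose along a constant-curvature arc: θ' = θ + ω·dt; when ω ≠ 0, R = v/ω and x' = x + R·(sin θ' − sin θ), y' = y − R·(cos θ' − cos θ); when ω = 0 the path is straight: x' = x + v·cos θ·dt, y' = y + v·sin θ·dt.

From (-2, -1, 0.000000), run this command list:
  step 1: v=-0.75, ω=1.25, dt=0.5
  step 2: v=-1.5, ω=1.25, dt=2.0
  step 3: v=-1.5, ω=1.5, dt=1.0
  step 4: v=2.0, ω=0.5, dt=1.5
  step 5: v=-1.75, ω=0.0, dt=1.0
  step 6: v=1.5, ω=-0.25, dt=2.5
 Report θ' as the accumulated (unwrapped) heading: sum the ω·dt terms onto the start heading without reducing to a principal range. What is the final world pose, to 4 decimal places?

(0.3640, -7.2694, 4.7500)

step 1: θ'=0.6250 (R=-0.6000) → pose (-2.3511, -1.1134, 0.6250)
step 2: θ'=3.1250 (R=-1.2000) → pose (-1.6689, -3.2864, 3.1250)
step 3: θ'=4.6250 (R=-1.0000) → pose (-0.6561, -2.3738, 4.6250)
step 4: θ'=5.3750 (R=4.0000) → pose (0.1751, -5.1836, 5.3750)
step 5: θ'=5.3750 (straight) → pose (-0.9015, -3.8040, 5.3750)
step 6: θ'=4.7500 (R=-6.0000) → pose (0.3640, -7.2694, 4.7500)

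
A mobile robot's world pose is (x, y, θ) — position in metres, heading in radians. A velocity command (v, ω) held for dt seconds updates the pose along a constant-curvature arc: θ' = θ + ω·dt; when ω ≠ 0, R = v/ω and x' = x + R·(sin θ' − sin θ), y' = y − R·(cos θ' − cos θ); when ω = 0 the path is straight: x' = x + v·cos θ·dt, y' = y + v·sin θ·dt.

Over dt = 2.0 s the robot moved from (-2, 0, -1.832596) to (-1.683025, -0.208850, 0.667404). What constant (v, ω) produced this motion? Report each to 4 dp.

v = 0.2500, ω = 1.2500

Δθ = 0.667404 − -1.832596 = 2.500000
ω = Δθ/dt = 2.500000/2.0 = 1.2500
R = Δx/(sin θ' − sin θ) = 0.2000
v = R·ω = 0.2000·1.2500 = 0.2500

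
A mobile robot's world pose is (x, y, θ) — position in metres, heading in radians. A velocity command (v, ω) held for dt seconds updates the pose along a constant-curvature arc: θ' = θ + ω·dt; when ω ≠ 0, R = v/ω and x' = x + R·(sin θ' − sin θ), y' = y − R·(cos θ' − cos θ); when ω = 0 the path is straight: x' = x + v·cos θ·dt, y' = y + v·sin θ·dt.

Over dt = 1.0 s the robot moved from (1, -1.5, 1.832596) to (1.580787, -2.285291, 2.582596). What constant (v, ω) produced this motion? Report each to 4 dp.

Δθ = 2.582596 − 1.832596 = 0.750000
ω = Δθ/dt = 0.750000/1.0 = 0.7500
R = −Δy/(cos θ' − cos θ) = -1.3333
v = R·ω = -1.3333·0.7500 = -1.0000

v = -1.0000, ω = 0.7500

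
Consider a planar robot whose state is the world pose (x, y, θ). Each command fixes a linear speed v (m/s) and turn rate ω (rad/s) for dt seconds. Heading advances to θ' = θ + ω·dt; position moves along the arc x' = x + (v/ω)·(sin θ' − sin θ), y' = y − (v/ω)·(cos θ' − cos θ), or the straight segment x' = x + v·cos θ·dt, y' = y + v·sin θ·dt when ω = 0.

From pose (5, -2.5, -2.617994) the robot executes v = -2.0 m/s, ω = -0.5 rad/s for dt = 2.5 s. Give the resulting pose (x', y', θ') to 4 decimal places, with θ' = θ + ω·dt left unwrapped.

(9.6567, -2.9738, -3.8680)

θ' = -2.6180 + -0.5·2.5 = -3.8680
R = v/ω = -2.0/-0.5 = 4.0000
x' = 5 + 4.0000·(sin -3.8680 − sin -2.6180) = 9.6567
y' = -2.5 − 4.0000·(cos -3.8680 − cos -2.6180) = -2.9738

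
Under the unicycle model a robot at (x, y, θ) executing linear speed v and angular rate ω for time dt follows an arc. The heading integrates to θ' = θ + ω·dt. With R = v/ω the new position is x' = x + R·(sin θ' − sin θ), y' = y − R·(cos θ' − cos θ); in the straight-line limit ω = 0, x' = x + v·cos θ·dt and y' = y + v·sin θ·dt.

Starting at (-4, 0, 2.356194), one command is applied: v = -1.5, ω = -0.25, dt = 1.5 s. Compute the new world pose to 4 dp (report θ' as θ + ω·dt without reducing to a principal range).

θ' = 2.3562 + -0.25·1.5 = 1.9812
R = v/ω = -1.5/-0.25 = 6.0000
x' = -4 + 6.0000·(sin 1.9812 − sin 2.3562) = -2.7409
y' = 0 − 6.0000·(cos 1.9812 − cos 2.3562) = -1.8488

(-2.7409, -1.8488, 1.9812)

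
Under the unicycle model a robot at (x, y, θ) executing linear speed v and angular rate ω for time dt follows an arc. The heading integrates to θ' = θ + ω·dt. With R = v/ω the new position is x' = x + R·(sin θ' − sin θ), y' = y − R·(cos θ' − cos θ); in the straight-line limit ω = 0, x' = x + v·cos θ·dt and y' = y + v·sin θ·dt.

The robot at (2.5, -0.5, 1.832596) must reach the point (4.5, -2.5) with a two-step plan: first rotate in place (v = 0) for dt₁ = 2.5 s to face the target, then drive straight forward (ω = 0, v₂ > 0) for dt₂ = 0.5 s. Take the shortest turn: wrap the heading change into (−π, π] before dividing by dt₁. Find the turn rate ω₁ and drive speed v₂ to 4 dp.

heading to target = atan2(-2.5−-0.5, 4.5−2.5) = -0.7854
Δθ = wrap(-0.7854 − 1.8326) = -2.6180; ω₁ = Δθ/dt₁ = -1.0472
distance = √((4.5−2.5)² + (-2.5−-0.5)²) = 2.8284; v₂ = distance/dt₂ = 5.6569

ω₁ = -1.0472, v₂ = 5.6569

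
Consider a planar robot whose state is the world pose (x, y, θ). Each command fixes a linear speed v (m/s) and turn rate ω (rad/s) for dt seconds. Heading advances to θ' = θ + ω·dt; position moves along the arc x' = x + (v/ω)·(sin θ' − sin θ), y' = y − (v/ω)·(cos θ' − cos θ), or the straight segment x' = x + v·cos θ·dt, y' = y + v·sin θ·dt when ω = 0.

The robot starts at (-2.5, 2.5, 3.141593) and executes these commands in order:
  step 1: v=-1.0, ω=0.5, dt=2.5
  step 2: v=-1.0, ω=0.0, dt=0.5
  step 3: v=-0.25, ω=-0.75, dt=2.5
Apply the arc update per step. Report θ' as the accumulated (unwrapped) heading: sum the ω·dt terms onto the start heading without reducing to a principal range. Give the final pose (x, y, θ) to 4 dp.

(0.0670, 4.5091, 2.5166)

step 1: θ'=4.3916 (R=-2.0000) → pose (-0.6020, 3.8694, 4.3916)
step 2: θ'=4.3916 (straight) → pose (-0.4444, 4.3438, 4.3916)
step 3: θ'=2.5166 (R=0.3333) → pose (0.0670, 4.5091, 2.5166)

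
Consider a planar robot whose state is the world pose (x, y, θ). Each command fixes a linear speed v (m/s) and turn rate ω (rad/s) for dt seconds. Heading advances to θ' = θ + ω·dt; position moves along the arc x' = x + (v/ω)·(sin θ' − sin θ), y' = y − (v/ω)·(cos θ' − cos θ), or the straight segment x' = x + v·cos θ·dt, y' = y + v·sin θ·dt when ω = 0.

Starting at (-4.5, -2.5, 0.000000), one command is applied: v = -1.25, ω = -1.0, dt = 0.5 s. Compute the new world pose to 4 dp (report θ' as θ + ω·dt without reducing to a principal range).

(-5.0993, -2.3470, -0.5000)

θ' = 0.0000 + -1.0·0.5 = -0.5000
R = v/ω = -1.25/-1.0 = 1.2500
x' = -4.5 + 1.2500·(sin -0.5000 − sin 0.0000) = -5.0993
y' = -2.5 − 1.2500·(cos -0.5000 − cos 0.0000) = -2.3470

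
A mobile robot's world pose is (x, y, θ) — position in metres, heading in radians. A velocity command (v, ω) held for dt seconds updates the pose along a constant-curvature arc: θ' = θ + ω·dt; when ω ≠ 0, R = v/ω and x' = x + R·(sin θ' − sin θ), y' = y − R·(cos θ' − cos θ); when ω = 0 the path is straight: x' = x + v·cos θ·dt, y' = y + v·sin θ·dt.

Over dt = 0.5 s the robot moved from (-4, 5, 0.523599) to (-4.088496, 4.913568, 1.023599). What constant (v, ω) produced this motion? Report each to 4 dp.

v = -0.2500, ω = 1.0000

Δθ = 1.023599 − 0.523599 = 0.500000
ω = Δθ/dt = 0.500000/0.5 = 1.0000
R = Δx/(sin θ' − sin θ) = -0.2500
v = R·ω = -0.2500·1.0000 = -0.2500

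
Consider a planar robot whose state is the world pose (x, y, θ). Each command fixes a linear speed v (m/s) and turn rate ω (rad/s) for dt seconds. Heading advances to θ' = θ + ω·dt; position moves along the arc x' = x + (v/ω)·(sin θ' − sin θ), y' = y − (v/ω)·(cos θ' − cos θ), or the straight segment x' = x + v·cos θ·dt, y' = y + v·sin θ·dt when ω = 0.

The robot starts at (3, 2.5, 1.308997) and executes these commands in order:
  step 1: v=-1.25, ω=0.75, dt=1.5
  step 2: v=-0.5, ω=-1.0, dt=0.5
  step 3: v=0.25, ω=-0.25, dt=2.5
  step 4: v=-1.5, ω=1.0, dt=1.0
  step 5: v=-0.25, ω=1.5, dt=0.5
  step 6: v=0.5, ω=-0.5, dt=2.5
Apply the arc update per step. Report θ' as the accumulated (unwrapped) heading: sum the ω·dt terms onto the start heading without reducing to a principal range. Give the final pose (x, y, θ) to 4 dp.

(3.1974, 0.5229, 1.8090)

step 1: θ'=2.4340 (R=-1.6667) → pose (3.5265, 0.8021, 2.4340)
step 2: θ'=1.9340 (R=0.5000) → pose (3.6689, 0.5998, 1.9340)
step 3: θ'=1.3090 (R=-1.0000) → pose (3.6377, 1.2138, 1.3090)
step 4: θ'=2.3090 (R=-1.5000) → pose (3.9771, -0.1838, 2.3090)
step 5: θ'=3.0590 (R=-0.1667) → pose (4.0866, -0.2378, 3.0590)
step 6: θ'=1.8090 (R=-1.0000) → pose (3.1974, 0.5229, 1.8090)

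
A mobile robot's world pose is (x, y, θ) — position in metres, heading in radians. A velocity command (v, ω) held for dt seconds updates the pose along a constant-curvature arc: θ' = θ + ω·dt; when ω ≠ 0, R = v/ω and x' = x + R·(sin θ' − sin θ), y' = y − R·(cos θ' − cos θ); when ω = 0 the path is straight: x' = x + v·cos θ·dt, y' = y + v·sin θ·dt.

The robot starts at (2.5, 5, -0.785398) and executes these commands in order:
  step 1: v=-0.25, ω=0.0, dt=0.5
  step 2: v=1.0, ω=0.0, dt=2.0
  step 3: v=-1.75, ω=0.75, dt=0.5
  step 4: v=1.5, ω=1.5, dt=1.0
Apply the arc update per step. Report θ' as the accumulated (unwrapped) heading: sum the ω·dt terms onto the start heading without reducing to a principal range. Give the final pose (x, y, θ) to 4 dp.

step 1: θ'=-0.7854 (straight) → pose (2.4116, 5.0884, -0.7854)
step 2: θ'=-0.7854 (straight) → pose (3.8258, 3.6742, -0.7854)
step 3: θ'=-0.4104 (R=-2.3333) → pose (3.1068, 4.1638, -0.4104)
step 4: θ'=1.0896 (R=1.0000) → pose (4.3923, 4.6180, 1.0896)

(4.3923, 4.6180, 1.0896)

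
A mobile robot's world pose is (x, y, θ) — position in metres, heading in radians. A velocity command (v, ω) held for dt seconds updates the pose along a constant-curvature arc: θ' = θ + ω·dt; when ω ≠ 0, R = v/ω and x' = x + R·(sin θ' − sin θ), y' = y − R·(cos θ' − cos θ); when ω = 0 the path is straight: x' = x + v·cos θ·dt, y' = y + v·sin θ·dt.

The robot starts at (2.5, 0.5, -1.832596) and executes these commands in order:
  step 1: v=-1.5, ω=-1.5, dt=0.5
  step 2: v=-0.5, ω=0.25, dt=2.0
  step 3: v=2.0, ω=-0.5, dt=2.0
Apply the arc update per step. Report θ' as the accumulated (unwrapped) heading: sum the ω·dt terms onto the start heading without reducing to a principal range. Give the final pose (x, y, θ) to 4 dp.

(0.3670, -0.2290, -3.0826)

step 1: θ'=-2.5826 (R=1.0000) → pose (2.9356, 1.0890, -2.5826)
step 2: θ'=-2.0826 (R=-2.0000) → pose (3.6186, 1.8050, -2.0826)
step 3: θ'=-3.0826 (R=-4.0000) → pose (0.3670, -0.2290, -3.0826)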